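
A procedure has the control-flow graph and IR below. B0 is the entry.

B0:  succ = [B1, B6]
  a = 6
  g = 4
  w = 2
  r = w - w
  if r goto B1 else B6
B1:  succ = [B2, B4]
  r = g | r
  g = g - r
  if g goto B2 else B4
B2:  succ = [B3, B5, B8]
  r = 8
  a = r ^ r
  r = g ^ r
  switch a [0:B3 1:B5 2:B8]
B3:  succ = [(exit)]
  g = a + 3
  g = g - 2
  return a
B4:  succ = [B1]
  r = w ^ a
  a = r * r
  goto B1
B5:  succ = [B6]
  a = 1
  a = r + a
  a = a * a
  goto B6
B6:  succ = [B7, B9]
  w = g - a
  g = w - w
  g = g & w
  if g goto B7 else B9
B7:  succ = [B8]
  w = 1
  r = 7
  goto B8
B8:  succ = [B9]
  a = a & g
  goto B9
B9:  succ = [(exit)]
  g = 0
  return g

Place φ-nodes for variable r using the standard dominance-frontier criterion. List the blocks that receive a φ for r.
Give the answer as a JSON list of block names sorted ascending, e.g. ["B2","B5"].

idom tree: B1←B0 B2←B1 B3←B2 B4←B1 B5←B2 B6←B0 B7←B6 B8←B0 B9←B0
Join-block Dom:
  B1: preds {B0,B4}: {B0} ∩ {B0,B1,B4} = {B0}; idom=B0
  B6: preds {B0,B5}: {B0} ∩ {B0,B1,B2,B5} = {B0}; idom=B0
  B8: preds {B2,B7}: {B0,B1,B2} ∩ {B0,B6,B7} = {B0}; idom=B0
  B9: preds {B6,B8}: {B0,B6} ∩ {B0,B8} = {B0}; idom=B0

DF walk-up:
  B1←B0: walk · to B0
  B1←B4: walk B4→B1 to B0
  B6←B0: walk · to B0
  B6←B5: walk B5→B2→B1 to B0
  B8←B2: walk B2→B1 to B0
  B8←B7: walk B7→B6 to B0
  B9←B6: walk B6 to B0
  B9←B8: walk B8 to B0
  DF(B0)=∅
  DF(B1)={B1,B6,B8}
  DF(B2)={B6,B8}
  DF(B3)=∅
  DF(B4)={B1}
  DF(B5)={B6}
  DF(B6)={B8,B9}
  DF(B7)={B8}
  DF(B8)={B9}
  DF(B9)=∅

φ for r: defs {B0,B1,B2,B4,B7}
  DF⁺ = {B1,B6,B8,B9}

Answer: ["B1", "B6", "B8", "B9"]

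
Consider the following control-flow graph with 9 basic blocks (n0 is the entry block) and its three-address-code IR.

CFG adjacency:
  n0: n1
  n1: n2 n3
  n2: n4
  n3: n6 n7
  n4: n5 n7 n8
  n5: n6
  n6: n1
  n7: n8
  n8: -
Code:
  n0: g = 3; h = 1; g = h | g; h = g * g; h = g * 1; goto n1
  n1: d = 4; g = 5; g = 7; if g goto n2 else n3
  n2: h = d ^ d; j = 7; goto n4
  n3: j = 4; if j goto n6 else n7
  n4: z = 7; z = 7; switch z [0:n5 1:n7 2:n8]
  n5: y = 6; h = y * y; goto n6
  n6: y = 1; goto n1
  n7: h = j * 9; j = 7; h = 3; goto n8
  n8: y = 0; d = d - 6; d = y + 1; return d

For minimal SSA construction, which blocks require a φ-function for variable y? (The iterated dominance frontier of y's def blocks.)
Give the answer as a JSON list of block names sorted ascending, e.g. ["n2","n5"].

Answer: ["n1", "n6"]

Derivation:
idom tree: n1←n0 n2←n1 n3←n1 n4←n2 n5←n4 n6←n1 n7←n1 n8←n1
Dom at joins:
  n1: preds {n0,n6}: {n0} ∩ {n0,n1,n6} = {n0}; idom=n0
  n6: preds {n3,n5}: {n0,n1,n3} ∩ {n0,n1,n2,n4,n5} = {n0,n1}; idom=n1
  n7: preds {n3,n4}: {n0,n1,n3} ∩ {n0,n1,n2,n4} = {n0,n1}; idom=n1
  n8: preds {n4,n7}: {n0,n1,n2,n4} ∩ {n0,n1,n7} = {n0,n1}; idom=n1

Frontier:
  join n1 pred n0: · stop@n0
  join n1 pred n6: n6→n1 stop@n0
  join n6 pred n3: n3 stop@n1
  join n6 pred n5: n5→n4→n2 stop@n1
  join n7 pred n3: n3 stop@n1
  join n7 pred n4: n4→n2 stop@n1
  join n8 pred n4: n4→n2 stop@n1
  join n8 pred n7: n7 stop@n1
  DF(n0)=∅
  DF(n1)={n1}
  DF(n2)={n6,n7,n8}
  DF(n3)={n6,n7}
  DF(n4)={n6,n7,n8}
  DF(n5)={n6}
  DF(n6)={n1}
  DF(n7)={n8}
  DF(n8)=∅

φ for y: defs {n5,n6,n8}
  DF⁺ = {n1,n6}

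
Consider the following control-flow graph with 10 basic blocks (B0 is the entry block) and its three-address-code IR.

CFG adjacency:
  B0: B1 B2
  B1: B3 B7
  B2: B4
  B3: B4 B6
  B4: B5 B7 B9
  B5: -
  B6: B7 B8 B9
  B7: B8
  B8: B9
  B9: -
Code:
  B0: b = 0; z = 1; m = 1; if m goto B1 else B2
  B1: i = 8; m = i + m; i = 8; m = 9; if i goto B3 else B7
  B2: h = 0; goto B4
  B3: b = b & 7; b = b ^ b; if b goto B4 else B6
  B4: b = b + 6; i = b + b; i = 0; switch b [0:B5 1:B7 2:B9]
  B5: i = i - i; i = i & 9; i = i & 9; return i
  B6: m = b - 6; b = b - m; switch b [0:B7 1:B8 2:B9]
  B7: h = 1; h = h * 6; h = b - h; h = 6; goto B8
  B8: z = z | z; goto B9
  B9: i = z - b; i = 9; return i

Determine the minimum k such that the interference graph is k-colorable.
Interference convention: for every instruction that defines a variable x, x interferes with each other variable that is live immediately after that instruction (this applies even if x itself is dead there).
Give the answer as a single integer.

Answer: 4

Derivation:
Block summaries:
  B0: def={b,m,z} ue=∅
  B1: def={i,m} ue={m}
  B2: def={h} ue=∅
  B3: def={b} ue={b}
  B4: def={b,i} ue={b}
  B5: def={i} ue={i}
  B6: def={b,m} ue={b}
  B7: def={h} ue={b}
  B8: def={z} ue={z}
  B9: def={i} ue={b,z}

Backward fixpoint:
  B0 li=∅ lo={b,m,z}
  B1 li={b,m,z} lo={b,z}
  B2 li={b,z} lo={b,z}
  B3 li={b,z} lo={b,z}
  B4 li={b,z} lo={b,i,z}
  B5 li={i} lo=∅
  B6 li={b,z} lo={b,z}
  B7 li={b,z} lo={b,z}
  B8 li={b,z} lo={b,z}
  B9 li={b,z} lo=∅

Conflict graph:
  b↔{h,i,m,z}
  h↔{b,z}
  i↔{b,m,z}
  m↔{b,i,z}
  z↔{b,h,i,m}

Chromatic number:
  lower bound: {b,i,m,z} mutually conflict ⇒ χ ≥ 4
  assign b→c0 h→c2 i→c2 m→c3 z→c1 — no edge inside a register ⇒ χ ≤ 4
  χ = 4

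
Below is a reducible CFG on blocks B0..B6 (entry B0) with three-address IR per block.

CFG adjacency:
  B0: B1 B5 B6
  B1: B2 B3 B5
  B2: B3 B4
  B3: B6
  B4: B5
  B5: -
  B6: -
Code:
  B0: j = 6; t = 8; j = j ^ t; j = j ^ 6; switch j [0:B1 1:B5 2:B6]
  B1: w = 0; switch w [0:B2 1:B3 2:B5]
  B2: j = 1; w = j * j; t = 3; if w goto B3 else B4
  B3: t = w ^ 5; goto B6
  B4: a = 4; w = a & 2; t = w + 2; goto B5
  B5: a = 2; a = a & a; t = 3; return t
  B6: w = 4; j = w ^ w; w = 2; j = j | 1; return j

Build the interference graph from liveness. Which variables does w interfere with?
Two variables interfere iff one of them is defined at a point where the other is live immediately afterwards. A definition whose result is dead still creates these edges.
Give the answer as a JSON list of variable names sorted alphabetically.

Answer: ["j", "t"]

Derivation:
Per-block:
  B0: {j,t} / ∅
  B1: {w} / ∅
  B2: {j,t,w} / ∅
  B3: {t} / {w}
  B4: {a,t,w} / ∅
  B5: {a,t} / ∅
  B6: {j,w} / ∅

Backward fixpoint:
  B0: in=∅ out=∅
  B1: in=∅ out={w}
  B2: in=∅ out={w}
  B3: in={w} out=∅
  B4: in=∅ out=∅
  B5: in=∅ out=∅
  B6: in=∅ out=∅

Interference:
  a — ∅
  j — {t,w}
  t — {j,w}
  w — {j,t}

N(w) = ["j", "t"]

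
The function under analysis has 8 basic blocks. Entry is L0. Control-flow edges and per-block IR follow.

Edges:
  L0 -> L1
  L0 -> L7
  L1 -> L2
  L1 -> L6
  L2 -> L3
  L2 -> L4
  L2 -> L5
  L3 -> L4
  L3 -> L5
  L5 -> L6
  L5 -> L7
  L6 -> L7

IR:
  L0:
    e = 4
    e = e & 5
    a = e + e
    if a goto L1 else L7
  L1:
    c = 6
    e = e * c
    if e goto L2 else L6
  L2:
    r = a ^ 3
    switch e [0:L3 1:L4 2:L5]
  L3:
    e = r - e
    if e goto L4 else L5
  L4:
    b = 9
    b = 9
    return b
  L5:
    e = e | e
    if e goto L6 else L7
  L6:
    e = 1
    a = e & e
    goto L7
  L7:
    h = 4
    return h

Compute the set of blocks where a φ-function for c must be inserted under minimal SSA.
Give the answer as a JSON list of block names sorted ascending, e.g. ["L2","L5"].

Answer: ["L7"]

Derivation:
idom tree: L1←L0 L2←L1 L3←L2 L4←L2 L5←L2 L6←L1 L7←L0
Join-block Dom:
  L4: preds {L2,L3}: {L0,L1,L2} ∩ {L0,L1,L2,L3} = {L0,L1,L2}; idom=L2
  L5: preds {L2,L3}: {L0,L1,L2} ∩ {L0,L1,L2,L3} = {L0,L1,L2}; idom=L2
  L6: preds {L1,L5}: {L0,L1} ∩ {L0,L1,L2,L5} = {L0,L1}; idom=L1
  L7: preds {L0,L5,L6}: {L0} ∩ {L0,L1,L2,L5} ∩ {L0,L1,L6} = {L0}; idom=L0

Frontier:
  L4←L2: walk · to L2
  L4←L3: walk L3 to L2
  L5←L2: walk · to L2
  L5←L3: walk L3 to L2
  L6←L1: walk · to L1
  L6←L5: walk L5→L2 to L1
  L7←L0: walk · to L0
  L7←L5: walk L5→L2→L1 to L0
  L7←L6: walk L6→L1 to L0
  DF(L0)=∅
  DF(L1)={L7}
  DF(L2)={L6,L7}
  DF(L3)={L4,L5}
  DF(L4)=∅
  DF(L5)={L6,L7}
  DF(L6)={L7}
  DF(L7)=∅

φ for c: defs {L1}
  DF⁺ = {L7}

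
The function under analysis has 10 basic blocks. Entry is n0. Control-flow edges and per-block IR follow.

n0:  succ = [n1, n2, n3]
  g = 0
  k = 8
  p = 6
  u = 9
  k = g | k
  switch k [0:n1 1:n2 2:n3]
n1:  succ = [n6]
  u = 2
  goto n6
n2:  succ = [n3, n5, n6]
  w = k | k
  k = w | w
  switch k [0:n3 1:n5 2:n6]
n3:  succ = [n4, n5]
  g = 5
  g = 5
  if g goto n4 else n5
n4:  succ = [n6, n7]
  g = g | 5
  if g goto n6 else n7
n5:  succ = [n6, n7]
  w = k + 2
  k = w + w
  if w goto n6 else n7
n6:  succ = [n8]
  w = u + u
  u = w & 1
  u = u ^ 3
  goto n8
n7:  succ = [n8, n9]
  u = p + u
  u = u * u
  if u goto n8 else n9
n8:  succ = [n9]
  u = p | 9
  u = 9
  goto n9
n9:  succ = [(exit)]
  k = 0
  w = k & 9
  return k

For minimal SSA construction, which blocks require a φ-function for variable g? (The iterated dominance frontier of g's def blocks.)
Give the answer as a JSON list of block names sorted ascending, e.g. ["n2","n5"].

idom tree: n1←n0 n2←n0 n3←n0 n4←n3 n5←n0 n6←n0 n7←n0 n8←n0 n9←n0
Dom at joins:
  n3: preds {n0,n2}: {n0} ∩ {n0,n2} = {n0}; idom=n0
  n5: preds {n2,n3}: {n0,n2} ∩ {n0,n3} = {n0}; idom=n0
  n6: preds {n1,n2,n4,n5}: {n0,n1} ∩ {n0,n2} ∩ {n0,n3,n4} ∩ {n0,n5} = {n0}; idom=n0
  n7: preds {n4,n5}: {n0,n3,n4} ∩ {n0,n5} = {n0}; idom=n0
  n8: preds {n6,n7}: {n0,n6} ∩ {n0,n7} = {n0}; idom=n0
  n9: preds {n7,n8}: {n0,n7} ∩ {n0,n8} = {n0}; idom=n0

DF walk-up:
  join n3 pred n0: · stop@n0
  join n3 pred n2: n2 stop@n0
  join n5 pred n2: n2 stop@n0
  join n5 pred n3: n3 stop@n0
  join n6 pred n1: n1 stop@n0
  join n6 pred n2: n2 stop@n0
  join n6 pred n4: n4→n3 stop@n0
  join n6 pred n5: n5 stop@n0
  join n7 pred n4: n4→n3 stop@n0
  join n7 pred n5: n5 stop@n0
  join n8 pred n6: n6 stop@n0
  join n8 pred n7: n7 stop@n0
  join n9 pred n7: n7 stop@n0
  join n9 pred n8: n8 stop@n0
  n0 → ∅
  n1 → {n6}
  n2 → {n3,n5,n6}
  n3 → {n5,n6,n7}
  n4 → {n6,n7}
  n5 → {n6,n7}
  n6 → {n8}
  n7 → {n8,n9}
  n8 → {n9}
  n9 → ∅

φ for g: defs {n0,n3,n4}
  DF⁺ = {n5,n6,n7,n8,n9}

Answer: ["n5", "n6", "n7", "n8", "n9"]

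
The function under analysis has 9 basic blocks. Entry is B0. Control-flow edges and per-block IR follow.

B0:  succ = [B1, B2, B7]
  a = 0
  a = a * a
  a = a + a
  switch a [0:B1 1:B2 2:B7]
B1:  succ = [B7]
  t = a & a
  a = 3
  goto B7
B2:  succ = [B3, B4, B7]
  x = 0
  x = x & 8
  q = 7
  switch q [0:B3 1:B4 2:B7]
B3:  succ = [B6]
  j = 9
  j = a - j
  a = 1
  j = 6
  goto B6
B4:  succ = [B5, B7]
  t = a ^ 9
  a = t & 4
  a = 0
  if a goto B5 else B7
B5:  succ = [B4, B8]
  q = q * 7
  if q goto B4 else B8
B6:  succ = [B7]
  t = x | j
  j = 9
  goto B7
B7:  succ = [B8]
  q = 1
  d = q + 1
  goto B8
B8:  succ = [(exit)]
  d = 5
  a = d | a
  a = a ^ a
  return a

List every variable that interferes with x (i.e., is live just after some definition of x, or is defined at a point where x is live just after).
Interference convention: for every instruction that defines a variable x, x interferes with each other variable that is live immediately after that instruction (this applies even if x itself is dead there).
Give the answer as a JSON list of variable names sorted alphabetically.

Answer: ["a", "j", "q"]

Analysis:
Block summaries:
  B0: def={a} ue=∅
  B1: def={a,t} ue={a}
  B2: def={q,x} ue=∅
  B3: def={a,j} ue={a}
  B4: def={a,t} ue={a}
  B5: def={q} ue={q}
  B6: def={j,t} ue={j,x}
  B7: def={d,q} ue=∅
  B8: def={a,d} ue={a}

Backward fixpoint:
  B0: in=∅ out={a}
  B1: in={a} out={a}
  B2: in={a} out={a,q,x}
  B3: in={a,x} out={a,j,x}
  B4: in={a,q} out={a,q}
  B5: in={a,q} out={a,q}
  B6: in={a,j,x} out={a}
  B7: in={a} out={a}
  B8: in={a} out=∅

Interference:
  a — {d,j,q,t,x}
  d — {a}
  j — {a,x}
  q — {a,t,x}
  t — {a,q}
  x — {a,j,q}

N(x) = ["a", "j", "q"]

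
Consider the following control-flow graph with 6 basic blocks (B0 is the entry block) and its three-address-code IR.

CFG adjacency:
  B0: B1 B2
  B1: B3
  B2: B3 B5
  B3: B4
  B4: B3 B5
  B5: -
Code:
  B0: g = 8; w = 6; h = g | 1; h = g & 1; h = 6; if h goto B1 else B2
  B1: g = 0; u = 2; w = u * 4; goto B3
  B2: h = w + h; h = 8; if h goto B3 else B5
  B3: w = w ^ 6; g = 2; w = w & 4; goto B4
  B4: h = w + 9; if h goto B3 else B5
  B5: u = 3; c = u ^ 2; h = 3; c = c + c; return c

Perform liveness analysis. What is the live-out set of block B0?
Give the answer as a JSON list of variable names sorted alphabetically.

Answer: ["h", "w"]

Derivation:
Per-block:
  B0: def={g,h,w} ue=∅
  B1: def={g,u,w} ue=∅
  B2: def={h} ue={h,w}
  B3: def={g,w} ue={w}
  B4: def={h} ue={w}
  B5: def={c,h,u} ue=∅

Backward fixpoint:
  B0 li=∅ lo={h,w}
  B1 li=∅ lo={w}
  B2 li={h,w} lo={w}
  B3 li={w} lo={w}
  B4 li={w} lo={w}
  B5 li=∅ lo=∅

live-out(B0) = ["h", "w"]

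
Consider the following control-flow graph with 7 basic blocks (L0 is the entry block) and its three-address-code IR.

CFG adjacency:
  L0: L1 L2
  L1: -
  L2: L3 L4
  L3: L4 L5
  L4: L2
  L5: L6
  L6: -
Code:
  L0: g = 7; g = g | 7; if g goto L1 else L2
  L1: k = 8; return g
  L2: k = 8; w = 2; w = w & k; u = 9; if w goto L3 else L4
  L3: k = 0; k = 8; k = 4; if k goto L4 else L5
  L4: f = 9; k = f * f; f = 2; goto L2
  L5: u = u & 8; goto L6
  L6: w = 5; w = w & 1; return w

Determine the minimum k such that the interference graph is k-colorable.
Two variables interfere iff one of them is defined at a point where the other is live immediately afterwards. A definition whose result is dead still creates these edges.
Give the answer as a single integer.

Answer: 3

Analysis:
Per-block:
  L0 def {g} use ∅
  L1 def {k} use {g}
  L2 def {k,u,w} use ∅
  L3 def {k} use ∅
  L4 def {f,k} use ∅
  L5 def {u} use {u}
  L6 def {w} use ∅

Live sets:
  L0 li=∅ lo={g}
  L1 li={g} lo=∅
  L2 li=∅ lo={u}
  L3 li={u} lo={u}
  L4 li=∅ lo=∅
  L5 li={u} lo=∅
  L6 li=∅ lo=∅

Conflict graph:
  f — ∅
  g — {k}
  k — {g,u,w}
  u — {k,w}
  w — {k,u}

Registers:
  clique {k,u,w} ⇒ need ≥ 3
  assign f→c0 g→c1 k→c0 u→c1 w→c2 — no edge inside a register ⇒ χ ≤ 3
  χ = 3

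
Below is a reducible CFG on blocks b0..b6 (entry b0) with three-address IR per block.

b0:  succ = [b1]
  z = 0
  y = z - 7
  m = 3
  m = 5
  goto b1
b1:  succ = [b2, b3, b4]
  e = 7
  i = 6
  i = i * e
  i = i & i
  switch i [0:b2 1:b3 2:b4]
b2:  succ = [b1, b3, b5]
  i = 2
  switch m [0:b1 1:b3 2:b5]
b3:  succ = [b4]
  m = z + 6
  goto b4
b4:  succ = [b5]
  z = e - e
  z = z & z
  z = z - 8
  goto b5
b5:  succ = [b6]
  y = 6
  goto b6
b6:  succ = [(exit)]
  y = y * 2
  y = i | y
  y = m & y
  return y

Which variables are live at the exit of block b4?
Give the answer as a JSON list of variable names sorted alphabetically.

Answer: ["i", "m"]

Analysis:
Per-block:
  b0: {m,y,z} / ∅
  b1: {e,i} / ∅
  b2: {i} / {m}
  b3: {m} / {z}
  b4: {z} / {e}
  b5: {y} / ∅
  b6: {y} / {i,m,y}

Liveness:
  live b0: ∅→{m,z}
  live b1: {m,z}→{e,i,m,z}
  live b2: {e,m,z}→{e,i,m,z}
  live b3: {e,i,z}→{e,i,m}
  live b4: {e,i,m}→{i,m}
  live b5: {i,m}→{i,m,y}
  live b6: {i,m,y}→∅

live-out(b4) = ["i", "m"]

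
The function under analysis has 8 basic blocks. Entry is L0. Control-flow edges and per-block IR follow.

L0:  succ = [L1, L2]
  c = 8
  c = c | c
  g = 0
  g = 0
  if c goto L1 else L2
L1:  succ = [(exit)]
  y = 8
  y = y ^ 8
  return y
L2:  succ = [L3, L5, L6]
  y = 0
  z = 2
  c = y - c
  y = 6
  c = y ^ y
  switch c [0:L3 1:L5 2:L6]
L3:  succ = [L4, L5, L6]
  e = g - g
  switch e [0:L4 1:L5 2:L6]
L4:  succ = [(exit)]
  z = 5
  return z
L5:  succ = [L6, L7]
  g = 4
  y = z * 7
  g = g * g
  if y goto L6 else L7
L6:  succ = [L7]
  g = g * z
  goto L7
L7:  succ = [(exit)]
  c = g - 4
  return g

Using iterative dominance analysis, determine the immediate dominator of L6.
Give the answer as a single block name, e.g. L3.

idom tree: L1←L0 L2←L0 L3←L2 L4←L3 L5←L2 L6←L2 L7←L2
Dom∩ at merges:
  L5: preds {L2,L3}: {L0,L2} ∩ {L0,L2,L3} = {L0,L2}; idom=L2
  L6: preds {L2,L3,L5}: {L0,L2} ∩ {L0,L2,L3} ∩ {L0,L2,L5} = {L0,L2}; idom=L2
  L7: preds {L5,L6}: {L0,L2,L5} ∩ {L0,L2,L6} = {L0,L2}; idom=L2

idom(L6) = L2

Answer: L2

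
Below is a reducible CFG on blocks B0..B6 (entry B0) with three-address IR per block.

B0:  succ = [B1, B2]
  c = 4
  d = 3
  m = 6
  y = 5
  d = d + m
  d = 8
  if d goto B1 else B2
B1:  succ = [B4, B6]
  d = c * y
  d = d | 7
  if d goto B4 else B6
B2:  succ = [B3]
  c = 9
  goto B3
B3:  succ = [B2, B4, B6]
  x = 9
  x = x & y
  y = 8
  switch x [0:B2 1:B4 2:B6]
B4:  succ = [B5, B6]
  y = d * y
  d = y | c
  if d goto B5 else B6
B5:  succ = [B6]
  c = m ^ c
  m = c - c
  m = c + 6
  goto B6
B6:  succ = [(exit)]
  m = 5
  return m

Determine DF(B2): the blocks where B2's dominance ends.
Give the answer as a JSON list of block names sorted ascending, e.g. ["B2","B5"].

idom tree: B1←B0 B2←B0 B3←B2 B4←B0 B5←B4 B6←B0
Dom at joins:
  B2: preds {B0,B3}: {B0} ∩ {B0,B2,B3} = {B0}; idom=B0
  B4: preds {B1,B3}: {B0,B1} ∩ {B0,B2,B3} = {B0}; idom=B0
  B6: preds {B1,B3,B4,B5}: {B0,B1} ∩ {B0,B2,B3} ∩ {B0,B4} ∩ {B0,B4,B5} = {B0}; idom=B0

DF walk-up:
  join B2 pred B0: · stop@B0
  join B2 pred B3: B3→B2 stop@B0
  join B4 pred B1: B1 stop@B0
  join B4 pred B3: B3→B2 stop@B0
  join B6 pred B1: B1 stop@B0
  join B6 pred B3: B3→B2 stop@B0
  join B6 pred B4: B4 stop@B0
  join B6 pred B5: B5→B4 stop@B0
  B0 → ∅
  B1 → {B4,B6}
  B2 → {B2,B4,B6}
  B3 → {B2,B4,B6}
  B4 → {B6}
  B5 → {B6}
  B6 → ∅

DF(B2) = ["B2", "B4", "B6"]

Answer: ["B2", "B4", "B6"]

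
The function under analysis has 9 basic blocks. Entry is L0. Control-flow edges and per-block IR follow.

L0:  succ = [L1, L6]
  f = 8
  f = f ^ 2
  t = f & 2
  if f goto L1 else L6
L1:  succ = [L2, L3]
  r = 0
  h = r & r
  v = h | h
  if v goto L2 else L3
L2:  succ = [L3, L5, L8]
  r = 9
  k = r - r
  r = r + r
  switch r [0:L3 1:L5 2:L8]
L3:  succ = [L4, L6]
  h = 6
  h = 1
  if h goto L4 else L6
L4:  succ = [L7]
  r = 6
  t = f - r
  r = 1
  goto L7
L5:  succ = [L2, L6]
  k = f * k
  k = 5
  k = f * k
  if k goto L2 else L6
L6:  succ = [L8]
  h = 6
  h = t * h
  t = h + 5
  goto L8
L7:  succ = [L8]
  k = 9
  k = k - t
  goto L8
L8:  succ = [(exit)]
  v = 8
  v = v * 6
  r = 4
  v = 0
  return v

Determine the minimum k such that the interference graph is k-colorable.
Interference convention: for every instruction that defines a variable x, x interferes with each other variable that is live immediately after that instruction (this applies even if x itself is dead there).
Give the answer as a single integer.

Block summaries:
  L0: def={f,t} ue=∅
  L1: def={h,r,v} ue=∅
  L2: def={k,r} ue=∅
  L3: def={h} ue=∅
  L4: def={r,t} ue={f}
  L5: def={k} ue={f,k}
  L6: def={h,t} ue={t}
  L7: def={k} ue={t}
  L8: def={r,v} ue=∅

Backward fixpoint:
  L0 li=∅ lo={f,t}
  L1 li={f,t} lo={f,t}
  L2 li={f,t} lo={f,k,t}
  L3 li={f,t} lo={f,t}
  L4 li={f} lo={t}
  L5 li={f,k,t} lo={f,t}
  L6 li={t} lo=∅
  L7 li={t} lo=∅
  L8 li=∅ lo=∅

Interfere edges:
  f — {h,k,r,t,v}
  h — {f,t}
  k — {f,r,t}
  r — {f,k,t}
  t — {f,h,k,r,v}
  v — {f,t}

Registers:
  {f,k,r,t} pairwise interfere (4-clique) ⇒ χ ≥ 4
  4-colouring: c0={f}  c1={t}  c2={h,k,v}  c3={r}
  χ = 4

Answer: 4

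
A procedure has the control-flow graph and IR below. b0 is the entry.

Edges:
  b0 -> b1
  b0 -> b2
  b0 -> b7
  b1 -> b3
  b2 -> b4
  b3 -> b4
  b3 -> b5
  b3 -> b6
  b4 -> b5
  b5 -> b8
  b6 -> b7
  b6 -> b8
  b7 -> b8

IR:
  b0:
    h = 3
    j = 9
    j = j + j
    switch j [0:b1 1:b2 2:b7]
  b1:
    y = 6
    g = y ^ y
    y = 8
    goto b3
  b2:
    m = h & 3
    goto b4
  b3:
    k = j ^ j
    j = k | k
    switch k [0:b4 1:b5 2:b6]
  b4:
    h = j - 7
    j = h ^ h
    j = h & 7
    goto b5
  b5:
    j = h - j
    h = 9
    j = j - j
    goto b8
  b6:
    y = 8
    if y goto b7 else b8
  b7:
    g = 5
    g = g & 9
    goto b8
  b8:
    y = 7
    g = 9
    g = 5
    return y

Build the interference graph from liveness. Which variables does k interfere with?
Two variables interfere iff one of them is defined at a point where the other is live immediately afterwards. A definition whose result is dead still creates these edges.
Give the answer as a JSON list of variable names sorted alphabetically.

Block summaries:
  b0 def {h,j} use ∅
  b1 def {g,y} use ∅
  b2 def {m} use {h}
  b3 def {j,k} use {j}
  b4 def {h,j} use {j}
  b5 def {h,j} use {h,j}
  b6 def {y} use ∅
  b7 def {g} use ∅
  b8 def {g,y} use ∅

Backward fixpoint:
  b0: in=∅ out={h,j}
  b1: in={h,j} out={h,j}
  b2: in={h,j} out={j}
  b3: in={h,j} out={h,j}
  b4: in={j} out={h,j}
  b5: in={h,j} out=∅
  b6: in=∅ out=∅
  b7: in=∅ out=∅
  b8: in=∅ out=∅

Interfere edges:
  g: {h,j,y}
  h: {g,j,k,y}
  j: {g,h,k,m,y}
  k: {h,j}
  m: {j}
  y: {g,h,j}

N(k) = ["h", "j"]

Answer: ["h", "j"]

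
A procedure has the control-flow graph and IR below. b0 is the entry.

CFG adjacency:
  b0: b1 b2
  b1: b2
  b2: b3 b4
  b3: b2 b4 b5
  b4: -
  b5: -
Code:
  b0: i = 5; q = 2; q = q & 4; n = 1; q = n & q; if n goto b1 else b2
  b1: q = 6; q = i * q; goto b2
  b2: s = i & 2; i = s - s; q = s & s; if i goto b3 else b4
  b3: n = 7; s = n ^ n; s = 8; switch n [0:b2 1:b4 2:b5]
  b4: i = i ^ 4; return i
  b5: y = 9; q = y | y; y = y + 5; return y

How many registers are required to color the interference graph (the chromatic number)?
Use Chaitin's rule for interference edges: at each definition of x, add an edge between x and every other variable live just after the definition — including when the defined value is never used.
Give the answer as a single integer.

Answer: 3

Derivation:
Block summaries:
  b0 def {i,n,q} use ∅
  b1 def {q} use {i}
  b2 def {i,q,s} use {i}
  b3 def {n,s} use ∅
  b4 def {i} use {i}
  b5 def {q,y} use ∅

Liveness:
  live b0: ∅→{i}
  live b1: {i}→{i}
  live b2: {i}→{i}
  live b3: {i}→{i}
  live b4: {i}→∅
  live b5: ∅→∅

Interference:
  i↔{n,q,s}
  n↔{i,q,s}
  q↔{i,n,y}
  s↔{i,n}
  y↔{q}

Registers:
  lower bound: {i,n,q} mutually conflict ⇒ χ ≥ 3
  3-colouring: r0={i,y}  r1={n}  r2={q,s}
  χ = 3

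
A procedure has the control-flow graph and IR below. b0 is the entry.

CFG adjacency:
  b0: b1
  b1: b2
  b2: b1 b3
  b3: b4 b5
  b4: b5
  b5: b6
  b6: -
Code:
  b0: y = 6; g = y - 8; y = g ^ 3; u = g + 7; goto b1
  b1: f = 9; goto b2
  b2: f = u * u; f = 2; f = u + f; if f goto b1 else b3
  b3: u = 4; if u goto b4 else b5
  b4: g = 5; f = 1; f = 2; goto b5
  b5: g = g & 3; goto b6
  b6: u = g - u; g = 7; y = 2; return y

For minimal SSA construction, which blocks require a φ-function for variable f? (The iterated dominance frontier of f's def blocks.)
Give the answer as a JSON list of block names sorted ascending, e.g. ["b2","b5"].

Answer: ["b1", "b5"]

Analysis:
idom tree: b1←b0 b2←b1 b3←b2 b4←b3 b5←b3 b6←b5
Join-block Dom:
  b1: preds {b0,b2}: {b0} ∩ {b0,b1,b2} = {b0}; idom=b0
  b5: preds {b3,b4}: {b0,b1,b2,b3} ∩ {b0,b1,b2,b3,b4} = {b0,b1,b2,b3}; idom=b3

DF derivation:
  join b1 pred b0: · stop@b0
  join b1 pred b2: b2→b1 stop@b0
  join b5 pred b3: · stop@b3
  join b5 pred b4: b4 stop@b3
  b0: DF=∅
  b1: DF={b1}
  b2: DF={b1}
  b3: DF=∅
  b4: DF={b5}
  b5: DF=∅
  b6: DF=∅

φ for f: defs {b1,b2,b4}
  DF⁺ = {b1,b5}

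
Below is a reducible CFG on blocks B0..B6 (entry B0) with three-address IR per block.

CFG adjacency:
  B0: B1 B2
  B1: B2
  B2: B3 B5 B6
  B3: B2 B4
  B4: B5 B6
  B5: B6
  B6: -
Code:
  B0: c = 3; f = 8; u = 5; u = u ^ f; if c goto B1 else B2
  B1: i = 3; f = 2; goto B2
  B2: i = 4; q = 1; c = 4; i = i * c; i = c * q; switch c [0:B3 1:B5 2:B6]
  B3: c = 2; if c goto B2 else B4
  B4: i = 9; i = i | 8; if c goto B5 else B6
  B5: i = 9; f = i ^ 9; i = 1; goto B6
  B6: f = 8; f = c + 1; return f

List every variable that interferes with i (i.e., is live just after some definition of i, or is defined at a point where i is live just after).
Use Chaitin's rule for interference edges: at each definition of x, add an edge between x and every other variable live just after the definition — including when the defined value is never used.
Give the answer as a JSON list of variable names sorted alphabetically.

Answer: ["c", "q"]

Working:
Block summaries:
  B0 def {c,f,u} use ∅
  B1 def {f,i} use ∅
  B2 def {c,i,q} use ∅
  B3 def {c} use ∅
  B4 def {i} use {c}
  B5 def {f,i} use ∅
  B6 def {f} use {c}

Live sets:
  B0 li=∅ lo=∅
  B1 li=∅ lo=∅
  B2 li=∅ lo={c}
  B3 li=∅ lo={c}
  B4 li={c} lo={c}
  B5 li={c} lo={c}
  B6 li={c} lo=∅

Interfere edges:
  c: {f,i,q,u}
  f: {c,u}
  i: {c,q}
  q: {c,i}
  u: {c,f}

N(i) = ["c", "q"]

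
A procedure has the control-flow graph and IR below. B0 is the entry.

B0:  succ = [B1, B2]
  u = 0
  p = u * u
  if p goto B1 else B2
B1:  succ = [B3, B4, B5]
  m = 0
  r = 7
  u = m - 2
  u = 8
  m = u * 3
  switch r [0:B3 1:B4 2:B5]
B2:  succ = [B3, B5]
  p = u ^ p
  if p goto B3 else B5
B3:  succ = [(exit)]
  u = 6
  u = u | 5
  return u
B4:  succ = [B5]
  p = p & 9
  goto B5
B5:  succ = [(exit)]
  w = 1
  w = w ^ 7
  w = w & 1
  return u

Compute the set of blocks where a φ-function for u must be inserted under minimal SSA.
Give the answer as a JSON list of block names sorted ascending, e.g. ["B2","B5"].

Answer: ["B3", "B5"]

Working:
idom tree: B1←B0 B2←B0 B3←B0 B4←B1 B5←B0
Dom at joins:
  B3: preds {B1,B2}: {B0,B1} ∩ {B0,B2} = {B0}; idom=B0
  B5: preds {B1,B2,B4}: {B0,B1} ∩ {B0,B2} ∩ {B0,B1,B4} = {B0}; idom=B0

DF walk-up:
  B3←B1: walk B1 to B0
  B3←B2: walk B2 to B0
  B5←B1: walk B1 to B0
  B5←B2: walk B2 to B0
  B5←B4: walk B4→B1 to B0
  DF(B0)=∅
  DF(B1)={B3,B5}
  DF(B2)={B3,B5}
  DF(B3)=∅
  DF(B4)={B5}
  DF(B5)=∅

φ for u: defs {B0,B1,B3}
  DF⁺ = {B3,B5}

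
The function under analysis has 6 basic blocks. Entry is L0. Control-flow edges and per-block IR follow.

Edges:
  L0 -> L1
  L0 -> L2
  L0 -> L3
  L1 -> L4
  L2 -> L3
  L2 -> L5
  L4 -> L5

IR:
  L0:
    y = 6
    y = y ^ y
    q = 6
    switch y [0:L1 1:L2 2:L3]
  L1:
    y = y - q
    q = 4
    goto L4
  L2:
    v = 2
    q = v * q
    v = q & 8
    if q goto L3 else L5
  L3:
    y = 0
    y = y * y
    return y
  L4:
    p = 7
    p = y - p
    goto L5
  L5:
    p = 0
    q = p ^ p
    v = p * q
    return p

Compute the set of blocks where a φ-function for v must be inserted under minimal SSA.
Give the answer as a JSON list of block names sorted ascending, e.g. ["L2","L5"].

idom tree: L1←L0 L2←L0 L3←L0 L4←L1 L5←L0
Dom at joins:
  L3: preds {L0,L2}: {L0} ∩ {L0,L2} = {L0}; idom=L0
  L5: preds {L2,L4}: {L0,L2} ∩ {L0,L1,L4} = {L0}; idom=L0

Frontier:
  L3←L0: walk · to L0
  L3←L2: walk L2 to L0
  L5←L2: walk L2 to L0
  L5←L4: walk L4→L1 to L0
  L0: DF=∅
  L1: DF={L5}
  L2: DF={L3,L5}
  L3: DF=∅
  L4: DF={L5}
  L5: DF=∅

φ for v: defs {L2,L5}
  DF⁺ = {L3,L5}

Answer: ["L3", "L5"]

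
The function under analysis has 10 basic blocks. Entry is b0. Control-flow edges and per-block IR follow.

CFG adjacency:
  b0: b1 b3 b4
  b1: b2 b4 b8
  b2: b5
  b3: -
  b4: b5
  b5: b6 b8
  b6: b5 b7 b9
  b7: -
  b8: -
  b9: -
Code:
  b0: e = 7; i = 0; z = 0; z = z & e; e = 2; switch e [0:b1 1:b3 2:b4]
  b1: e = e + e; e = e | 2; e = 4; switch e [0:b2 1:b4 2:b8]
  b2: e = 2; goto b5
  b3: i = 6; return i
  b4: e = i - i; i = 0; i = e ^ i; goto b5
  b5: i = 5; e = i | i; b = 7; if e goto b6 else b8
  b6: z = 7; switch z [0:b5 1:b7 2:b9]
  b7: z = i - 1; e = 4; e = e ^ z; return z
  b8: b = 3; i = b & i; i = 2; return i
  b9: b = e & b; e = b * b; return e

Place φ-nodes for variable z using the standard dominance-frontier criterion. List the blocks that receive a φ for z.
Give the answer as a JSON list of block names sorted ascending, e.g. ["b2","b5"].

Answer: ["b5", "b8"]

Analysis:
idom tree: b1←b0 b2←b1 b3←b0 b4←b0 b5←b0 b6←b5 b7←b6 b8←b0 b9←b6
Dom at joins:
  b4: preds {b0,b1}: {b0} ∩ {b0,b1} = {b0}; idom=b0
  b5: preds {b2,b4,b6}: {b0,b1,b2} ∩ {b0,b4} ∩ {b0,b5,b6} = {b0}; idom=b0
  b8: preds {b1,b5}: {b0,b1} ∩ {b0,b5} = {b0}; idom=b0

DF walk-up:
  b4←b0: walk · to b0
  b4←b1: walk b1 to b0
  b5←b2: walk b2→b1 to b0
  b5←b4: walk b4 to b0
  b5←b6: walk b6→b5 to b0
  b8←b1: walk b1 to b0
  b8←b5: walk b5 to b0
  b0 → ∅
  b1 → {b4,b5,b8}
  b2 → {b5}
  b3 → ∅
  b4 → {b5}
  b5 → {b5,b8}
  b6 → {b5}
  b7 → ∅
  b8 → ∅
  b9 → ∅

φ for z: defs {b0,b6,b7}
  DF⁺ = {b5,b8}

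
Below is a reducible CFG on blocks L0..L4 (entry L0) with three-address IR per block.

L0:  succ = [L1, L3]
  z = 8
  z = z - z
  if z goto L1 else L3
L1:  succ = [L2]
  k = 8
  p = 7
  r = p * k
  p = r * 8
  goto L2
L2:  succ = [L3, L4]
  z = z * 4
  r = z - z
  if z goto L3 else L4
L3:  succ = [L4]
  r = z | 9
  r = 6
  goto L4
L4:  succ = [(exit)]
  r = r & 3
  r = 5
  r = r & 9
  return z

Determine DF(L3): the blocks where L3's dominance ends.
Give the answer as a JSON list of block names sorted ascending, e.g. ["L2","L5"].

idom tree: L1←L0 L2←L1 L3←L0 L4←L0
Dom at joins:
  L3: preds {L0,L2}: {L0} ∩ {L0,L1,L2} = {L0}; idom=L0
  L4: preds {L2,L3}: {L0,L1,L2} ∩ {L0,L3} = {L0}; idom=L0

Frontier:
  join L3 pred L0: · stop@L0
  join L3 pred L2: L2→L1 stop@L0
  join L4 pred L2: L2→L1 stop@L0
  join L4 pred L3: L3 stop@L0
  L0 → ∅
  L1 → {L3,L4}
  L2 → {L3,L4}
  L3 → {L4}
  L4 → ∅

DF(L3) = ["L4"]

Answer: ["L4"]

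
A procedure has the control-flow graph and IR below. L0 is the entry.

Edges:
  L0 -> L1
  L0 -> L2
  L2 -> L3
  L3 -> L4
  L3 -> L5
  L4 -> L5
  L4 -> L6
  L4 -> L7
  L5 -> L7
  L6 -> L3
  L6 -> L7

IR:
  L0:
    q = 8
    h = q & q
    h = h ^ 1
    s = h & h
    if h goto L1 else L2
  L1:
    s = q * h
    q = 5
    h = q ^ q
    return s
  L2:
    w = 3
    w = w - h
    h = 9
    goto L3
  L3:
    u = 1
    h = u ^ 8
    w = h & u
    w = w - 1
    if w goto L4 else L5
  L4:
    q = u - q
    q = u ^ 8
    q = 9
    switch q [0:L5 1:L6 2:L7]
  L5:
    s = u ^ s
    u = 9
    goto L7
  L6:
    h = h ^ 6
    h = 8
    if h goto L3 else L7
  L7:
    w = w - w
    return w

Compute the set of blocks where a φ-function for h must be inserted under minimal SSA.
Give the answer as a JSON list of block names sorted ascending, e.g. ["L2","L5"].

Answer: ["L3", "L7"]

Working:
idom tree: L1←L0 L2←L0 L3←L2 L4←L3 L5←L3 L6←L4 L7←L3
Dom∩ at merges:
  L3: preds {L2,L6}: {L0,L2} ∩ {L0,L2,L3,L4,L6} = {L0,L2}; idom=L2
  L5: preds {L3,L4}: {L0,L2,L3} ∩ {L0,L2,L3,L4} = {L0,L2,L3}; idom=L3
  L7: preds {L4,L5,L6}: {L0,L2,L3,L4} ∩ {L0,L2,L3,L5} ∩ {L0,L2,L3,L4,L6} = {L0,L2,L3}; idom=L3

DF derivation:
  L3←L2: walk · to L2
  L3←L6: walk L6→L4→L3 to L2
  L5←L3: walk · to L3
  L5←L4: walk L4 to L3
  L7←L4: walk L4 to L3
  L7←L5: walk L5 to L3
  L7←L6: walk L6→L4 to L3
  L0 → ∅
  L1 → ∅
  L2 → ∅
  L3 → {L3}
  L4 → {L3,L5,L7}
  L5 → {L7}
  L6 → {L3,L7}
  L7 → ∅

φ for h: defs {L0,L1,L2,L3,L6}
  DF⁺ = {L3,L7}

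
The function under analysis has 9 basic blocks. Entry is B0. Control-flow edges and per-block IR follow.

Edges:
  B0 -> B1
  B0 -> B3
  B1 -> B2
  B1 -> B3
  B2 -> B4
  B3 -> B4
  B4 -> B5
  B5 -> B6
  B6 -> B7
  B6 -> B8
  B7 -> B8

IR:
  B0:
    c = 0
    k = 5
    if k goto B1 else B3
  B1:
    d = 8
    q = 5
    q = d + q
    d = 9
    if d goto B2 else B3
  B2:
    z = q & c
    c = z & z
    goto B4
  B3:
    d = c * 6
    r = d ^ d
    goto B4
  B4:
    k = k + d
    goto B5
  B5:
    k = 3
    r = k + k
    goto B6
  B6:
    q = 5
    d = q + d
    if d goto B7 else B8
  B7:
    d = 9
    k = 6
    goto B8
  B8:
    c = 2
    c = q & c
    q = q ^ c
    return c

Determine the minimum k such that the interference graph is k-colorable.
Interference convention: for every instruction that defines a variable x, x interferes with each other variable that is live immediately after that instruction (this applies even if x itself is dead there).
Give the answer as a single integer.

Answer: 4

Analysis:
Per-block:
  B0: {c,k} / ∅
  B1: {d,q} / ∅
  B2: {c,z} / {c,q}
  B3: {d,r} / {c}
  B4: {k} / {d,k}
  B5: {k,r} / ∅
  B6: {d,q} / {d}
  B7: {d,k} / ∅
  B8: {c,q} / {q}

Backward fixpoint:
  B0 li=∅ lo={c,k}
  B1 li={c,k} lo={c,d,k,q}
  B2 li={c,d,k,q} lo={d,k}
  B3 li={c,k} lo={d,k}
  B4 li={d,k} lo={d}
  B5 li={d} lo={d}
  B6 li={d} lo={q}
  B7 li={q} lo={q}
  B8 li={q} lo=∅

Conflict graph:
  c: {d,k,q}
  d: {c,k,q,r,z}
  k: {c,d,q,r,z}
  q: {c,d,k}
  r: {d,k}
  z: {d,k}

Colouring:
  {c,d,k,q} pairwise interfere (4-clique) ⇒ χ ≥ 4
  4-colouring: r0={d}  r1={k}  r2={c,r,z}  r3={q}
  χ = 4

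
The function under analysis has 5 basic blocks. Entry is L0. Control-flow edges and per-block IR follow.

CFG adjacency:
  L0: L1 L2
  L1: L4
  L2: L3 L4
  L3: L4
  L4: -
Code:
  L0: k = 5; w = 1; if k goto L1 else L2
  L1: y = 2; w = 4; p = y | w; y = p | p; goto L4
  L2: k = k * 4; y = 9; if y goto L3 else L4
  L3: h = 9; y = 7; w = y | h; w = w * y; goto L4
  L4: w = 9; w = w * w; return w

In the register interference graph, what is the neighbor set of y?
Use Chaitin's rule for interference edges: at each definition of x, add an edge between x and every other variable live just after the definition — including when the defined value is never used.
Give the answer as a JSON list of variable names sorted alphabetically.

def/use:
  L0: def={k,w} ue=∅
  L1: def={p,w,y} ue=∅
  L2: def={k,y} ue={k}
  L3: def={h,w,y} ue=∅
  L4: def={w} ue=∅

Live sets:
  L0: in=∅ out={k}
  L1: in=∅ out=∅
  L2: in={k} out=∅
  L3: in=∅ out=∅
  L4: in=∅ out=∅

Interference:
  h — {y}
  k — {w}
  p — ∅
  w — {k,y}
  y — {h,w}

N(y) = ["h", "w"]

Answer: ["h", "w"]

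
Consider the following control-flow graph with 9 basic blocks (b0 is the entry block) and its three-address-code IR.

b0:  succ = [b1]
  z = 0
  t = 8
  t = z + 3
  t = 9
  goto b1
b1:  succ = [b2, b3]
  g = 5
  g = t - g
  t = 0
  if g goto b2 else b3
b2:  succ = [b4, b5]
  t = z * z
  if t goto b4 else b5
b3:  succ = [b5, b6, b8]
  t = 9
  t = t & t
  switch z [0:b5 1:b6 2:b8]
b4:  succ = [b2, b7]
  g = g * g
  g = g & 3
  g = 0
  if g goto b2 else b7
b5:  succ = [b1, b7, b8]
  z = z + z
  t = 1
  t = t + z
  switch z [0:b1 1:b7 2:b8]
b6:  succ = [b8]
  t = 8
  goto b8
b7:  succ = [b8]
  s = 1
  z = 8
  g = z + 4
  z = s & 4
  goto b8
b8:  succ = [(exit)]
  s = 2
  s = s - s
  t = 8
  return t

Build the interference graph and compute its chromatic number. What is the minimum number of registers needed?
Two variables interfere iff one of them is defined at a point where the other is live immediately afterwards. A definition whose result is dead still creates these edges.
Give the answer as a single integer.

Answer: 3

Working:
def/use:
  b0: {t,z} / ∅
  b1: {g,t} / {t}
  b2: {t} / {z}
  b3: {t} / {z}
  b4: {g} / {g}
  b5: {t,z} / {z}
  b6: {t} / ∅
  b7: {g,s,z} / ∅
  b8: {s,t} / ∅

Live sets:
  live b0: ∅→{t,z}
  live b1: {t,z}→{g,z}
  live b2: {g,z}→{g,z}
  live b3: {z}→{z}
  live b4: {g,z}→{g,z}
  live b5: {z}→{t,z}
  live b6: ∅→∅
  live b7: ∅→∅
  live b8: ∅→∅

Interfere edges:
  g↔{s,t,z}
  s↔{g,z}
  t↔{g,z}
  z↔{g,s,t}

Colouring:
  lower bound: {g,s,z} mutually conflict ⇒ χ ≥ 3
  3-colouring: c0={g}  c1={z}  c2={s,t}
  χ = 3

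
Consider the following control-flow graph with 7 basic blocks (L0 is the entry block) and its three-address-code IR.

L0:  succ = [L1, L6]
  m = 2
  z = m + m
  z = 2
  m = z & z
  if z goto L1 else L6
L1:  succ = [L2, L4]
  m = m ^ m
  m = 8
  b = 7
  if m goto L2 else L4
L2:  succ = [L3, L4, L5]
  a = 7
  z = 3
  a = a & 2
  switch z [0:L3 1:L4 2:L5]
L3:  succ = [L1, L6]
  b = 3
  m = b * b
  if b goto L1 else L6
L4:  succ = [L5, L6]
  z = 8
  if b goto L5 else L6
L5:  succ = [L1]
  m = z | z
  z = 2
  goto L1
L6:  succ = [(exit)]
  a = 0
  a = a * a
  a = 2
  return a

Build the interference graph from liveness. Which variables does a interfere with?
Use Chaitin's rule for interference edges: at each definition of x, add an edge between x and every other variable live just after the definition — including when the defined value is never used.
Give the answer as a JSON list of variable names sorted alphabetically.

Block summaries:
  L0: def={m,z} ue=∅
  L1: def={b,m} ue={m}
  L2: def={a,z} ue=∅
  L3: def={b,m} ue=∅
  L4: def={z} ue={b}
  L5: def={m,z} ue={z}
  L6: def={a} ue=∅

Live sets:
  L0: in=∅ out={m}
  L1: in={m} out={b}
  L2: in={b} out={b,z}
  L3: in=∅ out={m}
  L4: in={b} out={z}
  L5: in={z} out={m}
  L6: in=∅ out=∅

Interference:
  a — {b,z}
  b — {a,m,z}
  m — {b,z}
  z — {a,b,m}

N(a) = ["b", "z"]

Answer: ["b", "z"]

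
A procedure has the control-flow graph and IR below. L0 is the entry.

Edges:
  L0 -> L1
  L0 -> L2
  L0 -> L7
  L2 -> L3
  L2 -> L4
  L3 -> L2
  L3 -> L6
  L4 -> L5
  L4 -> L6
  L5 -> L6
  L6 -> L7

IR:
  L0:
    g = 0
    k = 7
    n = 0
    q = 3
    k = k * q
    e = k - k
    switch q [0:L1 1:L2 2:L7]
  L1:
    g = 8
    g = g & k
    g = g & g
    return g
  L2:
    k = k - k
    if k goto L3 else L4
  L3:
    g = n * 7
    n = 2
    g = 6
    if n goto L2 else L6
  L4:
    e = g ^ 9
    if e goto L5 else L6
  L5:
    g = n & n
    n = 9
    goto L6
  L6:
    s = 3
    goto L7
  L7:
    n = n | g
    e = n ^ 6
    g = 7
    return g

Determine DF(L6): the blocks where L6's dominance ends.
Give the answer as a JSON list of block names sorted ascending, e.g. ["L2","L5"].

Answer: ["L7"]

Derivation:
idom tree: L1←L0 L2←L0 L3←L2 L4←L2 L5←L4 L6←L2 L7←L0
Join-block Dom:
  L2: preds {L0,L3}: {L0} ∩ {L0,L2,L3} = {L0}; idom=L0
  L6: preds {L3,L4,L5}: {L0,L2,L3} ∩ {L0,L2,L4} ∩ {L0,L2,L4,L5} = {L0,L2}; idom=L2
  L7: preds {L0,L6}: {L0} ∩ {L0,L2,L6} = {L0}; idom=L0

DF walk-up:
  join L2 pred L0: · stop@L0
  join L2 pred L3: L3→L2 stop@L0
  join L6 pred L3: L3 stop@L2
  join L6 pred L4: L4 stop@L2
  join L6 pred L5: L5→L4 stop@L2
  join L7 pred L0: · stop@L0
  join L7 pred L6: L6→L2 stop@L0
  L0 → ∅
  L1 → ∅
  L2 → {L2,L7}
  L3 → {L2,L6}
  L4 → {L6}
  L5 → {L6}
  L6 → {L7}
  L7 → ∅

DF(L6) = ["L7"]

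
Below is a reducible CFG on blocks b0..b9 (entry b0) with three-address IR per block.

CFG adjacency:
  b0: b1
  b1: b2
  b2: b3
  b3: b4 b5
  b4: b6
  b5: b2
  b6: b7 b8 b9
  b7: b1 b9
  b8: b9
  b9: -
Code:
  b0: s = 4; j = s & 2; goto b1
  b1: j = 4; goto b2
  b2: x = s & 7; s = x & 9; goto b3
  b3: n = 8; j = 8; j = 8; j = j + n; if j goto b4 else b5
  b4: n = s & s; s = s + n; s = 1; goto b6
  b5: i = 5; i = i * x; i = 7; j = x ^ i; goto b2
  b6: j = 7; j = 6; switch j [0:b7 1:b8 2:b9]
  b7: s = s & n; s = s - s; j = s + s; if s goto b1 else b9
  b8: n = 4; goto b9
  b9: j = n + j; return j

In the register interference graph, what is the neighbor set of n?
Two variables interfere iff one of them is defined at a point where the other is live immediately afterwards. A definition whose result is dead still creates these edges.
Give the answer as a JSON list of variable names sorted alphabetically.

Block summaries:
  b0 def {j,s} use ∅
  b1 def {j} use ∅
  b2 def {s,x} use {s}
  b3 def {j,n} use ∅
  b4 def {n,s} use {s}
  b5 def {i,j} use {x}
  b6 def {j} use ∅
  b7 def {j,s} use {n,s}
  b8 def {n} use ∅
  b9 def {j} use {j,n}

Live sets:
  b0 li=∅ lo={s}
  b1 li={s} lo={s}
  b2 li={s} lo={s,x}
  b3 li={s,x} lo={s,x}
  b4 li={s} lo={n,s}
  b5 li={s,x} lo={s}
  b6 li={n,s} lo={j,n,s}
  b7 li={n,s} lo={j,n,s}
  b8 li={j} lo={j,n}
  b9 li={j,n} lo=∅

Conflict graph:
  i: {s,x}
  j: {n,s,x}
  n: {j,s,x}
  s: {i,j,n,x}
  x: {i,j,n,s}

N(n) = ["j", "s", "x"]

Answer: ["j", "s", "x"]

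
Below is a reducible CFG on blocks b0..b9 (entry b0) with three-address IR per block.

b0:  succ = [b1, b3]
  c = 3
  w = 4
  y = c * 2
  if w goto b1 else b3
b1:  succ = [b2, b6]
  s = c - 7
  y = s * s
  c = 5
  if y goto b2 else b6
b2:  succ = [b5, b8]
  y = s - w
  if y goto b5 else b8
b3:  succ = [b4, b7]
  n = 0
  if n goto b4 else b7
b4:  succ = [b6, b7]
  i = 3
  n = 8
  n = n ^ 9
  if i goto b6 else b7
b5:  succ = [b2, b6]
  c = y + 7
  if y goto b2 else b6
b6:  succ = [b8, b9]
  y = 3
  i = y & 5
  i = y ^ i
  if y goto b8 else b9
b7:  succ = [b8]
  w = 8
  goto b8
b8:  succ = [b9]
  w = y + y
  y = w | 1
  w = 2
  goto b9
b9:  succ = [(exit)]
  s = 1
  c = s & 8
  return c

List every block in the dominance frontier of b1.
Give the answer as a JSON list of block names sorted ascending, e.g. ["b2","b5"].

idom tree: b1←b0 b2←b1 b3←b0 b4←b3 b5←b2 b6←b0 b7←b3 b8←b0 b9←b0
Dom at joins:
  b2: preds {b1,b5}: {b0,b1} ∩ {b0,b1,b2,b5} = {b0,b1}; idom=b1
  b6: preds {b1,b4,b5}: {b0,b1} ∩ {b0,b3,b4} ∩ {b0,b1,b2,b5} = {b0}; idom=b0
  b7: preds {b3,b4}: {b0,b3} ∩ {b0,b3,b4} = {b0,b3}; idom=b3
  b8: preds {b2,b6,b7}: {b0,b1,b2} ∩ {b0,b6} ∩ {b0,b3,b7} = {b0}; idom=b0
  b9: preds {b6,b8}: {b0,b6} ∩ {b0,b8} = {b0}; idom=b0

DF derivation:
  b2←b1: walk · to b1
  b2←b5: walk b5→b2 to b1
  b6←b1: walk b1 to b0
  b6←b4: walk b4→b3 to b0
  b6←b5: walk b5→b2→b1 to b0
  b7←b3: walk · to b3
  b7←b4: walk b4 to b3
  b8←b2: walk b2→b1 to b0
  b8←b6: walk b6 to b0
  b8←b7: walk b7→b3 to b0
  b9←b6: walk b6 to b0
  b9←b8: walk b8 to b0
  b0: DF=∅
  b1: DF={b6,b8}
  b2: DF={b2,b6,b8}
  b3: DF={b6,b8}
  b4: DF={b6,b7}
  b5: DF={b2,b6}
  b6: DF={b8,b9}
  b7: DF={b8}
  b8: DF={b9}
  b9: DF=∅

DF(b1) = ["b6", "b8"]

Answer: ["b6", "b8"]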